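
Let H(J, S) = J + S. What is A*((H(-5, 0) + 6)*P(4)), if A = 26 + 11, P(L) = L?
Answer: 148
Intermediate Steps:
A = 37
A*((H(-5, 0) + 6)*P(4)) = 37*(((-5 + 0) + 6)*4) = 37*((-5 + 6)*4) = 37*(1*4) = 37*4 = 148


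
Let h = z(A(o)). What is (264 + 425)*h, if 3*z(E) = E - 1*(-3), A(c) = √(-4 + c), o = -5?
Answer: 689 + 689*I ≈ 689.0 + 689.0*I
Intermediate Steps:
z(E) = 1 + E/3 (z(E) = (E - 1*(-3))/3 = (E + 3)/3 = (3 + E)/3 = 1 + E/3)
h = 1 + I (h = 1 + √(-4 - 5)/3 = 1 + √(-9)/3 = 1 + (3*I)/3 = 1 + I ≈ 1.0 + 1.0*I)
(264 + 425)*h = (264 + 425)*(1 + I) = 689*(1 + I) = 689 + 689*I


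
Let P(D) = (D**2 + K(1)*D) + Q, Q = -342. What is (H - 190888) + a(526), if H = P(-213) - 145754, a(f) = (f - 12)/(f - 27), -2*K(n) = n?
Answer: -290924455/998 ≈ -2.9151e+5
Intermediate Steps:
K(n) = -n/2
a(f) = (-12 + f)/(-27 + f)
P(D) = -342 + D**2 - D/2 (P(D) = (D**2 + (-1/2*1)*D) - 342 = (D**2 - D/2) - 342 = -342 + D**2 - D/2)
H = -201241/2 (H = (-342 + (-213)**2 - 1/2*(-213)) - 145754 = (-342 + 45369 + 213/2) - 145754 = 90267/2 - 145754 = -201241/2 ≈ -1.0062e+5)
(H - 190888) + a(526) = (-201241/2 - 190888) + (-12 + 526)/(-27 + 526) = -583017/2 + 514/499 = -290924455/998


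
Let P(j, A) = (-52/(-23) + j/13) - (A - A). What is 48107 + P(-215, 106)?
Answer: 14379724/299 ≈ 48093.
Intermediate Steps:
P(j, A) = 52/23 + j/13 (P(j, A) = (-52*(-1/23) + j*(1/13)) - 1*0 = (52/23 + j/13) + 0 = 52/23 + j/13)
48107 + P(-215, 106) = 48107 + (52/23 + (1/13)*(-215)) = 48107 + (52/23 - 215/13) = 48107 - 4269/299 = 14379724/299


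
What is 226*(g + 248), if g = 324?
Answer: 129272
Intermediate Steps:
226*(g + 248) = 226*(324 + 248) = 226*572 = 129272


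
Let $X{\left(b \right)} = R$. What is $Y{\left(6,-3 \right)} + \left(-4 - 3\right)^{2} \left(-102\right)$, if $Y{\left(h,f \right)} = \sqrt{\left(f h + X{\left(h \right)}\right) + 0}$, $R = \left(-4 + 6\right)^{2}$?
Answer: $-4998 + i \sqrt{14} \approx -4998.0 + 3.7417 i$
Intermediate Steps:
$R = 4$ ($R = 2^{2} = 4$)
$X{\left(b \right)} = 4$
$Y{\left(h,f \right)} = \sqrt{4 + f h}$ ($Y{\left(h,f \right)} = \sqrt{\left(f h + 4\right) + 0} = \sqrt{\left(4 + f h\right) + 0} = \sqrt{4 + f h}$)
$Y{\left(6,-3 \right)} + \left(-4 - 3\right)^{2} \left(-102\right) = \sqrt{4 - 18} + \left(-4 - 3\right)^{2} \left(-102\right) = \sqrt{4 - 18} + \left(-7\right)^{2} \left(-102\right) = \sqrt{-14} + 49 \left(-102\right) = i \sqrt{14} - 4998 = -4998 + i \sqrt{14}$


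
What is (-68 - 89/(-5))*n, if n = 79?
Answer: -19829/5 ≈ -3965.8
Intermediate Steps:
(-68 - 89/(-5))*n = (-68 - 89/(-5))*79 = (-68 - 89*(-1/5))*79 = (-68 + 89/5)*79 = -251/5*79 = -19829/5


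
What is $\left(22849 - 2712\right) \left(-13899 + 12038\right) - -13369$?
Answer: $-37461588$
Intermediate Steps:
$\left(22849 - 2712\right) \left(-13899 + 12038\right) - -13369 = 20137 \left(-1861\right) + 13369 = -37474957 + 13369 = -37461588$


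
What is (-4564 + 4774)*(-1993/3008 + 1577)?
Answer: 497870415/1504 ≈ 3.3103e+5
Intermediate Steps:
(-4564 + 4774)*(-1993/3008 + 1577) = 210*(-1993*1/3008 + 1577) = 210*(-1993/3008 + 1577) = 210*(4741623/3008) = 497870415/1504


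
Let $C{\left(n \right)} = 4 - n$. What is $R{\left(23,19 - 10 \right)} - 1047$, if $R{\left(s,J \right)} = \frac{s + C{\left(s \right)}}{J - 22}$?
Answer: $- \frac{13615}{13} \approx -1047.3$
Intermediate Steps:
$R{\left(s,J \right)} = \frac{4}{-22 + J}$ ($R{\left(s,J \right)} = \frac{s - \left(-4 + s\right)}{J - 22} = \frac{4}{-22 + J}$)
$R{\left(23,19 - 10 \right)} - 1047 = \frac{4}{-22 + \left(19 - 10\right)} - 1047 = \frac{4}{-22 + 9} - 1047 = \frac{4}{-13} - 1047 = 4 \left(- \frac{1}{13}\right) - 1047 = - \frac{4}{13} - 1047 = - \frac{13615}{13}$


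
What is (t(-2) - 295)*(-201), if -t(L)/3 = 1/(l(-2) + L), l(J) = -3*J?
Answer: 237783/4 ≈ 59446.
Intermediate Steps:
t(L) = -3/(6 + L) (t(L) = -3/(-3*(-2) + L) = -3/(6 + L))
(t(-2) - 295)*(-201) = (-3/(6 - 2) - 295)*(-201) = (-3/4 - 295)*(-201) = (-3*¼ - 295)*(-201) = (-¾ - 295)*(-201) = -1183/4*(-201) = 237783/4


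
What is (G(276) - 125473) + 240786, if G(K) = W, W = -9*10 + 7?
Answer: 115230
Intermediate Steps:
W = -83 (W = -90 + 7 = -83)
G(K) = -83
(G(276) - 125473) + 240786 = (-83 - 125473) + 240786 = -125556 + 240786 = 115230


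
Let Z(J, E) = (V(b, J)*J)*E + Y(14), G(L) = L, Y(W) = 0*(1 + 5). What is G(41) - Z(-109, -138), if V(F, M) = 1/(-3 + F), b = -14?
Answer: 15739/17 ≈ 925.82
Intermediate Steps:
Y(W) = 0 (Y(W) = 0*6 = 0)
Z(J, E) = -E*J/17 (Z(J, E) = (J/(-3 - 14))*E + 0 = (J/(-17))*E + 0 = (-J/17)*E + 0 = -E*J/17 + 0 = -E*J/17)
G(41) - Z(-109, -138) = 41 - (-1)*(-138)*(-109)/17 = 41 - 1*(-15042/17) = 41 + 15042/17 = 15739/17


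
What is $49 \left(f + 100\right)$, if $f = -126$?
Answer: $-1274$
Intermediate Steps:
$49 \left(f + 100\right) = 49 \left(-126 + 100\right) = 49 \left(-26\right) = -1274$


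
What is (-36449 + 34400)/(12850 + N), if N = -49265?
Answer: 2049/36415 ≈ 0.056268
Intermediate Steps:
(-36449 + 34400)/(12850 + N) = (-36449 + 34400)/(12850 - 49265) = -2049/(-36415) = -2049*(-1/36415) = 2049/36415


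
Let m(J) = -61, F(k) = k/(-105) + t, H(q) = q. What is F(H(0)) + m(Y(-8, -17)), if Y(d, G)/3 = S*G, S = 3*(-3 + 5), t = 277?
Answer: 216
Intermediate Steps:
S = 6 (S = 3*2 = 6)
F(k) = 277 - k/105 (F(k) = k/(-105) + 277 = k*(-1/105) + 277 = -k/105 + 277 = 277 - k/105)
Y(d, G) = 18*G (Y(d, G) = 3*(6*G) = 18*G)
F(H(0)) + m(Y(-8, -17)) = (277 - 1/105*0) - 61 = (277 + 0) - 61 = 277 - 61 = 216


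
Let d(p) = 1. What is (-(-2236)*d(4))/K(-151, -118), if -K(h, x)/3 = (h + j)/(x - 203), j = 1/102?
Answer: -24403704/15401 ≈ -1584.6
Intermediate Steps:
j = 1/102 ≈ 0.0098039
K(h, x) = -3*(1/102 + h)/(-203 + x) (K(h, x) = -3*(h + 1/102)/(x - 203) = -3*(1/102 + h)/(-203 + x))
(-(-2236)*d(4))/K(-151, -118) = (-(-2236))/(((-1 - 102*(-151))/(34*(-203 - 118)))) = (-1*(-2236))/(((1/34)*(-1 + 15402)/(-321))) = 2236/(((1/34)*(-1/321)*15401)) = 2236/(-15401/10914) = 2236*(-10914/15401) = -24403704/15401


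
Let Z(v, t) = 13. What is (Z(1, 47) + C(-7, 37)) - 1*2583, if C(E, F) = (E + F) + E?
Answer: -2547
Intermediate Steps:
C(E, F) = F + 2*E
(Z(1, 47) + C(-7, 37)) - 1*2583 = (13 + (37 + 2*(-7))) - 1*2583 = (13 + (37 - 14)) - 2583 = (13 + 23) - 2583 = 36 - 2583 = -2547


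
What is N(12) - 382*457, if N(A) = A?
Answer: -174562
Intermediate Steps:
N(12) - 382*457 = 12 - 382*457 = 12 - 174574 = -174562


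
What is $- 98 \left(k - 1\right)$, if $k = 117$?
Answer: $-11368$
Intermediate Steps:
$- 98 \left(k - 1\right) = - 98 \left(117 - 1\right) = \left(-98\right) 116 = -11368$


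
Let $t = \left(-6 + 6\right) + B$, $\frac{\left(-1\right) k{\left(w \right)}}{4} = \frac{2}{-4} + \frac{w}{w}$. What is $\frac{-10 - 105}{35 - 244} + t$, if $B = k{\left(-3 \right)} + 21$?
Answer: $\frac{4086}{209} \approx 19.55$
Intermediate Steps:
$k{\left(w \right)} = -2$ ($k{\left(w \right)} = - 4 \left(\frac{2}{-4} + \frac{w}{w}\right) = - 4 \left(2 \left(- \frac{1}{4}\right) + 1\right) = - 4 \left(- \frac{1}{2} + 1\right) = \left(-4\right) \frac{1}{2} = -2$)
$B = 19$ ($B = -2 + 21 = 19$)
$t = 19$ ($t = \left(-6 + 6\right) + 19 = 0 + 19 = 19$)
$\frac{-10 - 105}{35 - 244} + t = \frac{-10 - 105}{35 - 244} + 19 = \frac{-10 - 105}{-209} + 19 = \left(-115\right) \left(- \frac{1}{209}\right) + 19 = \frac{115}{209} + 19 = \frac{4086}{209}$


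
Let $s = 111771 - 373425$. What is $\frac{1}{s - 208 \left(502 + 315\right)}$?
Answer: $- \frac{1}{431590} \approx -2.317 \cdot 10^{-6}$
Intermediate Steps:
$s = -261654$ ($s = 111771 - 373425 = -261654$)
$\frac{1}{s - 208 \left(502 + 315\right)} = \frac{1}{-261654 - 208 \left(502 + 315\right)} = \frac{1}{-261654 - 169936} = \frac{1}{-431590} = - \frac{1}{431590}$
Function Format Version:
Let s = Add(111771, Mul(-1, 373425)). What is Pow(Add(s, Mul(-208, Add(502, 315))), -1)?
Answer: Rational(-1, 431590) ≈ -2.3170e-6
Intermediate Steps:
s = -261654 (s = Add(111771, -373425) = -261654)
Pow(Add(s, Mul(-208, Add(502, 315))), -1) = Pow(Add(-261654, Mul(-208, Add(502, 315))), -1) = Pow(Add(-261654, Mul(-208, 817)), -1) = Pow(Add(-261654, -169936), -1) = Pow(-431590, -1) = Rational(-1, 431590)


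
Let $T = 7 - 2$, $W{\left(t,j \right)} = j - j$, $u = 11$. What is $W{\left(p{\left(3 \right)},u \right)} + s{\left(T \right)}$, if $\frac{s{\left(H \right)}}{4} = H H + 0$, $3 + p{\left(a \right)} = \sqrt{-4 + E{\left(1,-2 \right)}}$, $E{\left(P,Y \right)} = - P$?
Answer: $100$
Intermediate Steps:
$p{\left(a \right)} = -3 + i \sqrt{5}$ ($p{\left(a \right)} = -3 + \sqrt{-4 - 1} = -3 + \sqrt{-5} = -3 + i \sqrt{5}$)
$W{\left(t,j \right)} = 0$
$T = 5$ ($T = 7 - 2 = 5$)
$s{\left(H \right)} = 4 H^{2}$ ($s{\left(H \right)} = 4 \left(H H + 0\right) = 4 \left(H^{2} + 0\right) = 4 H^{2}$)
$W{\left(p{\left(3 \right)},u \right)} + s{\left(T \right)} = 0 + 4 \cdot 5^{2} = 0 + 4 \cdot 25 = 0 + 100 = 100$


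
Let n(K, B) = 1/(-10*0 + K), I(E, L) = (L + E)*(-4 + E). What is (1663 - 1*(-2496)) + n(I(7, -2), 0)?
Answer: 62386/15 ≈ 4159.1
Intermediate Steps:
I(E, L) = (-4 + E)*(E + L) (I(E, L) = (E + L)*(-4 + E) = (-4 + E)*(E + L))
n(K, B) = 1/K (n(K, B) = 1/(0 + K) = 1/K)
(1663 - 1*(-2496)) + n(I(7, -2), 0) = (1663 - 1*(-2496)) + 1/(7² - 4*7 - 4*(-2) + 7*(-2)) = (1663 + 2496) + 1/(49 - 28 + 8 - 14) = 4159 + 1/15 = 62386/15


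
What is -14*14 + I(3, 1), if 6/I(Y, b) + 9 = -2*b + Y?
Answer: -787/4 ≈ -196.75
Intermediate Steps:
I(Y, b) = 6/(-9 + Y - 2*b) (I(Y, b) = 6/(-9 + (-2*b + Y)) = 6/(-9 + (Y - 2*b)) = 6/(-9 + Y - 2*b))
-14*14 + I(3, 1) = -14*14 - 6/(9 - 1*3 + 2*1) = -196 - 6/(9 - 3 + 2) = -196 - 6/8 = -196 - 6*1/8 = -196 - 3/4 = -787/4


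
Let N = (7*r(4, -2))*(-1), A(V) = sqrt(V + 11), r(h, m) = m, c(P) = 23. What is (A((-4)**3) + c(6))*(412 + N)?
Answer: 9798 + 426*I*sqrt(53) ≈ 9798.0 + 3101.3*I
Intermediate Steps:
A(V) = sqrt(11 + V)
N = 14 (N = (7*(-2))*(-1) = -14*(-1) = 14)
(A((-4)**3) + c(6))*(412 + N) = (sqrt(11 + (-4)**3) + 23)*(412 + 14) = (sqrt(11 - 64) + 23)*426 = (sqrt(-53) + 23)*426 = (I*sqrt(53) + 23)*426 = (23 + I*sqrt(53))*426 = 9798 + 426*I*sqrt(53)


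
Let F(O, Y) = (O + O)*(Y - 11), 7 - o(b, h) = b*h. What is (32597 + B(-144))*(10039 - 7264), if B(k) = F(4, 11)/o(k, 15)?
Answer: 90456675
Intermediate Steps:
o(b, h) = 7 - b*h
F(O, Y) = 2*O*(-11 + Y) (F(O, Y) = (2*O)*(-11 + Y) = 2*O*(-11 + Y))
B(k) = 0 (B(k) = (2*4*(-11 + 11))/(7 - 1*k*15) = (2*4*0)/(7 - 15*k) = 0/(7 - 15*k) = 0)
(32597 + B(-144))*(10039 - 7264) = (32597 + 0)*(10039 - 7264) = 32597*2775 = 90456675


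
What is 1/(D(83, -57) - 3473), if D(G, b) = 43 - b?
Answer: -1/3373 ≈ -0.00029647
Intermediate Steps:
1/(D(83, -57) - 3473) = 1/((43 - 1*(-57)) - 3473) = 1/((43 + 57) - 3473) = 1/(100 - 3473) = 1/(-3373) = -1/3373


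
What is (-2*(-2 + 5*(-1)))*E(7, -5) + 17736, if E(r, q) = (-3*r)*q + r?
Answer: 19304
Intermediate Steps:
E(r, q) = r - 3*q*r (E(r, q) = -3*q*r + r = r - 3*q*r)
(-2*(-2 + 5*(-1)))*E(7, -5) + 17736 = (-2*(-2 + 5*(-1)))*(7*(1 - 3*(-5))) + 17736 = (-2*(-2 - 5))*(7*(1 + 15)) + 17736 = (-2*(-7))*(7*16) + 17736 = 14*112 + 17736 = 1568 + 17736 = 19304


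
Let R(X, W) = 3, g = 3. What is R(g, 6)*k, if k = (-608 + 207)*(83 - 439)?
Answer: 428268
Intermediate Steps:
k = 142756 (k = -401*(-356) = 142756)
R(g, 6)*k = 3*142756 = 428268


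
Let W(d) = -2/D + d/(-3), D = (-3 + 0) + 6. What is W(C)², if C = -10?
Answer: 64/9 ≈ 7.1111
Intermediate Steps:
D = 3 (D = -3 + 6 = 3)
W(d) = -⅔ - d/3 (W(d) = -2/3 + d/(-3) = -2*⅓ + d*(-⅓) = -⅔ - d/3)
W(C)² = (-⅔ - ⅓*(-10))² = (-⅔ + 10/3)² = (8/3)² = 64/9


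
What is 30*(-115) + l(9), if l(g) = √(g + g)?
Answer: -3450 + 3*√2 ≈ -3445.8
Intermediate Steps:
l(g) = √2*√g (l(g) = √(2*g) = √2*√g)
30*(-115) + l(9) = 30*(-115) + √2*√9 = -3450 + √2*3 = -3450 + 3*√2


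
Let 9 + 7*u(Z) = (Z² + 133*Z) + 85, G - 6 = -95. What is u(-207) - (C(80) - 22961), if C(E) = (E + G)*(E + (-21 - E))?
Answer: 174798/7 ≈ 24971.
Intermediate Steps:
G = -89 (G = 6 - 95 = -89)
u(Z) = 76/7 + 19*Z + Z²/7 (u(Z) = -9/7 + ((Z² + 133*Z) + 85)/7 = -9/7 + (85 + Z² + 133*Z)/7 = -9/7 + (85/7 + 19*Z + Z²/7) = 76/7 + 19*Z + Z²/7)
C(E) = 1869 - 21*E (C(E) = (E - 89)*(E + (-21 - E)) = (-89 + E)*(-21) = 1869 - 21*E)
u(-207) - (C(80) - 22961) = (76/7 + 19*(-207) + (⅐)*(-207)²) - ((1869 - 21*80) - 22961) = (76/7 - 3933 + (⅐)*42849) - ((1869 - 1680) - 22961) = (76/7 - 3933 + 42849/7) - (189 - 22961) = 15394/7 - 1*(-22772) = 15394/7 + 22772 = 174798/7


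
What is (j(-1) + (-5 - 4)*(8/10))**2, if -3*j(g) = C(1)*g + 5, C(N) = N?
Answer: 16384/225 ≈ 72.818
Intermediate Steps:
j(g) = -5/3 - g/3 (j(g) = -(1*g + 5)/3 = -(g + 5)/3 = -(5 + g)/3 = -5/3 - g/3)
(j(-1) + (-5 - 4)*(8/10))**2 = ((-5/3 - 1/3*(-1)) + (-5 - 4)*(8/10))**2 = ((-5/3 + 1/3) - 72/10)**2 = (-4/3 - 9*4/5)**2 = (-4/3 - 36/5)**2 = (-128/15)**2 = 16384/225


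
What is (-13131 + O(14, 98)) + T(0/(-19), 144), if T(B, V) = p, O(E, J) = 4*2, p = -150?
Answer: -13273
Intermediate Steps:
O(E, J) = 8
T(B, V) = -150
(-13131 + O(14, 98)) + T(0/(-19), 144) = (-13131 + 8) - 150 = -13123 - 150 = -13273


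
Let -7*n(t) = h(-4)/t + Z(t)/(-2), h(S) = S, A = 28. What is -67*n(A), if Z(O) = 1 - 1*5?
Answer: 871/49 ≈ 17.776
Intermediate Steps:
Z(O) = -4 (Z(O) = 1 - 5 = -4)
n(t) = -2/7 + 4/(7*t) (n(t) = -(-4/t - 4/(-2))/7 = -(-4/t - 4*(-1/2))/7 = -(-4/t + 2)/7 = -(2 - 4/t)/7 = -2/7 + 4/(7*t))
-67*n(A) = -134*(2 - 1*28)/(7*28) = -134*(2 - 28)/(7*28) = -134*(-26)/(7*28) = -67*(-13/49) = 871/49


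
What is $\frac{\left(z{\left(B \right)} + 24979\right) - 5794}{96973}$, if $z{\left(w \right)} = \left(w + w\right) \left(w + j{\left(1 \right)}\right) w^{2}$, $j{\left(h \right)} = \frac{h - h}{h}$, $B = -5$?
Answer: $\frac{20435}{96973} \approx 0.21073$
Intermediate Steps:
$j{\left(h \right)} = 0$ ($j{\left(h \right)} = \frac{0}{h} = 0$)
$z{\left(w \right)} = 2 w^{4}$ ($z{\left(w \right)} = \left(w + w\right) \left(w + 0\right) w^{2} = 2 w w w^{2} = 2 w^{2} w^{2} = 2 w^{4}$)
$\frac{\left(z{\left(B \right)} + 24979\right) - 5794}{96973} = \frac{\left(2 \left(-5\right)^{4} + 24979\right) - 5794}{96973} = \left(\left(2 \cdot 625 + 24979\right) - 5794\right) \frac{1}{96973} = \left(\left(1250 + 24979\right) - 5794\right) \frac{1}{96973} = \left(26229 - 5794\right) \frac{1}{96973} = 20435 \cdot \frac{1}{96973} = \frac{20435}{96973}$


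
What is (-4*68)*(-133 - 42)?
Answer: 47600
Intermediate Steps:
(-4*68)*(-133 - 42) = -272*(-175) = 47600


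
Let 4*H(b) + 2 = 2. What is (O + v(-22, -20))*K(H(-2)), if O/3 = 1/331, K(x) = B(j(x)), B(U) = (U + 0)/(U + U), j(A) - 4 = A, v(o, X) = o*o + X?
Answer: 153587/662 ≈ 232.00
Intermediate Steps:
v(o, X) = X + o² (v(o, X) = o² + X = X + o²)
j(A) = 4 + A
H(b) = 0 (H(b) = -½ + (¼)*2 = -½ + ½ = 0)
B(U) = ½ (B(U) = U/((2*U)) = U*(1/(2*U)) = ½)
K(x) = ½
O = 3/331 ≈ 0.0090634
(O + v(-22, -20))*K(H(-2)) = (3/331 + (-20 + (-22)²))*(½) = (3/331 + (-20 + 484))*(½) = (3/331 + 464)*(½) = (153587/331)*(½) = 153587/662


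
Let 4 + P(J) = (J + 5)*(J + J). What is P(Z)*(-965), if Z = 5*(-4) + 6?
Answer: -239320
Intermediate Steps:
Z = -14 (Z = -20 + 6 = -14)
P(J) = -4 + 2*J*(5 + J) (P(J) = -4 + (J + 5)*(J + J) = -4 + (5 + J)*(2*J) = -4 + 2*J*(5 + J))
P(Z)*(-965) = (-4 + 2*(-14)**2 + 10*(-14))*(-965) = (-4 + 2*196 - 140)*(-965) = (-4 + 392 - 140)*(-965) = 248*(-965) = -239320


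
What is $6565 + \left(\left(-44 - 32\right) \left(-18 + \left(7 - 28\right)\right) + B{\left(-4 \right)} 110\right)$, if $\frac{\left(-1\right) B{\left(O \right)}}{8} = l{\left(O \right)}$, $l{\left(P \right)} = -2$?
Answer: $11289$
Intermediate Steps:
$B{\left(O \right)} = 16$ ($B{\left(O \right)} = \left(-8\right) \left(-2\right) = 16$)
$6565 + \left(\left(-44 - 32\right) \left(-18 + \left(7 - 28\right)\right) + B{\left(-4 \right)} 110\right) = 6565 + \left(\left(-44 - 32\right) \left(-18 + \left(7 - 28\right)\right) + 16 \cdot 110\right) = 6565 - \left(-1760 + 76 \left(-18 - 21\right)\right) = 6565 + \left(\left(-76\right) \left(-39\right) + 1760\right) = 6565 + \left(2964 + 1760\right) = 6565 + 4724 = 11289$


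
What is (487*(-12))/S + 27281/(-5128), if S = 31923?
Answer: -300286465/54567048 ≈ -5.5031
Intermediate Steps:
(487*(-12))/S + 27281/(-5128) = (487*(-12))/31923 + 27281/(-5128) = -5844*1/31923 + 27281*(-1/5128) = -1948/10641 - 27281/5128 = -300286465/54567048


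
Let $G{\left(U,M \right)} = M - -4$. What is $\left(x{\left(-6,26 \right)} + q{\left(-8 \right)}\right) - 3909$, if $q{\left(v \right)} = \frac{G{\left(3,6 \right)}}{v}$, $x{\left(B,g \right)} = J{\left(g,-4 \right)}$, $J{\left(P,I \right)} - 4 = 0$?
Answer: $- \frac{15625}{4} \approx -3906.3$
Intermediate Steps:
$J{\left(P,I \right)} = 4$ ($J{\left(P,I \right)} = 4 + 0 = 4$)
$G{\left(U,M \right)} = 4 + M$ ($G{\left(U,M \right)} = M + 4 = 4 + M$)
$x{\left(B,g \right)} = 4$
$q{\left(v \right)} = \frac{10}{v}$ ($q{\left(v \right)} = \frac{4 + 6}{v} = \frac{10}{v}$)
$\left(x{\left(-6,26 \right)} + q{\left(-8 \right)}\right) - 3909 = \left(4 + \frac{10}{-8}\right) - 3909 = \left(4 + 10 \left(- \frac{1}{8}\right)\right) - 3909 = \left(4 - \frac{5}{4}\right) - 3909 = \frac{11}{4} - 3909 = - \frac{15625}{4}$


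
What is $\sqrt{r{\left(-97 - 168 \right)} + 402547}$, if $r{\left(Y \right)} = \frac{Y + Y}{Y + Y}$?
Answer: $2 \sqrt{100637} \approx 634.47$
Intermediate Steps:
$r{\left(Y \right)} = 1$ ($r{\left(Y \right)} = \frac{2 Y}{2 Y} = 2 Y \frac{1}{2 Y} = 1$)
$\sqrt{r{\left(-97 - 168 \right)} + 402547} = \sqrt{1 + 402547} = \sqrt{402548} = 2 \sqrt{100637}$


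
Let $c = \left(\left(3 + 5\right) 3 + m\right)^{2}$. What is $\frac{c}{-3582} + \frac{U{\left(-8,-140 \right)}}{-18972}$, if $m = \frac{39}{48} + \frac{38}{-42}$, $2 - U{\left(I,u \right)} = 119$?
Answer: $- \frac{32692551119}{213115359744} \approx -0.1534$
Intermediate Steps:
$U{\left(I,u \right)} = -117$ ($U{\left(I,u \right)} = 2 - 119 = -117$)
$m = - \frac{31}{336}$ ($m = 39 \cdot \frac{1}{48} + 38 \left(- \frac{1}{42}\right) = \frac{13}{16} - \frac{19}{21} = - \frac{31}{336} \approx -0.092262$)
$c = \frac{64529089}{112896}$ ($c = \left(\left(3 + 5\right) 3 - \frac{31}{336}\right)^{2} = \left(8 \cdot 3 - \frac{31}{336}\right)^{2} = \left(24 - \frac{31}{336}\right)^{2} = \left(\frac{8033}{336}\right)^{2} = \frac{64529089}{112896} \approx 571.58$)
$\frac{c}{-3582} + \frac{U{\left(-8,-140 \right)}}{-18972} = \frac{64529089}{112896 \left(-3582\right)} - \frac{117}{-18972} = \frac{64529089}{112896} \left(- \frac{1}{3582}\right) - - \frac{13}{2108} = - \frac{64529089}{404393472} + \frac{13}{2108} = - \frac{32692551119}{213115359744}$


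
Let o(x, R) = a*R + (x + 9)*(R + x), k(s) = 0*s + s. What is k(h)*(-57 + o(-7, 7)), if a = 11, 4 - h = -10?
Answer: 280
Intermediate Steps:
h = 14 (h = 4 - 1*(-10) = 4 + 10 = 14)
k(s) = s (k(s) = 0 + s = s)
o(x, R) = 11*R + (9 + x)*(R + x) (o(x, R) = 11*R + (x + 9)*(R + x) = 11*R + (9 + x)*(R + x))
k(h)*(-57 + o(-7, 7)) = 14*(-57 + ((-7)² + 9*(-7) + 20*7 + 7*(-7))) = 14*(-57 + (49 - 63 + 140 - 49)) = 14*(-57 + 77) = 14*20 = 280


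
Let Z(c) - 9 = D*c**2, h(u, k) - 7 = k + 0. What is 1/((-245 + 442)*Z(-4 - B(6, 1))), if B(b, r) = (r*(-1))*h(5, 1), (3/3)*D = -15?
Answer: -1/45507 ≈ -2.1975e-5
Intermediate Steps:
D = -15
h(u, k) = 7 + k (h(u, k) = 7 + (k + 0) = 7 + k)
B(b, r) = -8*r (B(b, r) = (r*(-1))*(7 + 1) = -r*8 = -8*r)
Z(c) = 9 - 15*c**2
1/((-245 + 442)*Z(-4 - B(6, 1))) = 1/((-245 + 442)*(9 - 15*(-4 - (-8))**2)) = 1/(197*(9 - 15*(-4 - 1*(-8))**2)) = 1/(197*(9 - 15*(-4 + 8)**2)) = 1/(197*(9 - 15*4**2)) = 1/(197*(9 - 15*16)) = 1/(197*(9 - 240)) = 1/(197*(-231)) = 1/(-45507) = -1/45507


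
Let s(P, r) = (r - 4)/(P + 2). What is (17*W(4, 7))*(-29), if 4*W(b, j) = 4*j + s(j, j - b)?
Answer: -123743/36 ≈ -3437.3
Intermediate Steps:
s(P, r) = (-4 + r)/(2 + P)
W(b, j) = j + (-4 + j - b)/(4*(2 + j)) (W(b, j) = (4*j + (-4 + (j - b))/(2 + j))/4 = (4*j + (-4 + j - b)/(2 + j))/4 = j + (-4 + j - b)/(4*(2 + j)))
(17*W(4, 7))*(-29) = (17*((-4 + 7 - 1*4 + 4*7*(2 + 7))/(4*(2 + 7))))*(-29) = (17*((¼)*(-4 + 7 - 4 + 4*7*9)/9))*(-29) = (17*((¼)*(⅑)*(-4 + 7 - 4 + 252)))*(-29) = (17*((¼)*(⅑)*251))*(-29) = (17*(251/36))*(-29) = (4267/36)*(-29) = -123743/36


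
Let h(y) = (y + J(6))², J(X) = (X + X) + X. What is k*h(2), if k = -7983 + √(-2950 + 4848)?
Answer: -3193200 + 400*√1898 ≈ -3.1758e+6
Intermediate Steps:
J(X) = 3*X (J(X) = 2*X + X = 3*X)
h(y) = (18 + y)² (h(y) = (y + 3*6)² = (y + 18)² = (18 + y)²)
k = -7983 + √1898 ≈ -7939.4
k*h(2) = (-7983 + √1898)*(18 + 2)² = (-7983 + √1898)*20² = (-7983 + √1898)*400 = -3193200 + 400*√1898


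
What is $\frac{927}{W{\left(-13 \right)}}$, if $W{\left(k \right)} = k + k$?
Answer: $- \frac{927}{26} \approx -35.654$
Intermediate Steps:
$W{\left(k \right)} = 2 k$
$\frac{927}{W{\left(-13 \right)}} = \frac{927}{2 \left(-13\right)} = \frac{927}{-26} = 927 \left(- \frac{1}{26}\right) = - \frac{927}{26}$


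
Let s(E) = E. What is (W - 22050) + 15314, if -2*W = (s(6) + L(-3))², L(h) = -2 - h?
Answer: -13521/2 ≈ -6760.5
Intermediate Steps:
W = -49/2 (W = -(6 + (-2 - 1*(-3)))²/2 = -(6 + (-2 + 3))²/2 = -(6 + 1)²/2 = -½*7² = -½*49 = -49/2 ≈ -24.500)
(W - 22050) + 15314 = (-49/2 - 22050) + 15314 = -44149/2 + 15314 = -13521/2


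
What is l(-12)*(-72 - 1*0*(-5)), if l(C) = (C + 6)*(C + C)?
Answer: -10368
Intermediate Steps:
l(C) = 2*C*(6 + C) (l(C) = (6 + C)*(2*C) = 2*C*(6 + C))
l(-12)*(-72 - 1*0*(-5)) = (2*(-12)*(6 - 12))*(-72 - 1*0*(-5)) = (2*(-12)*(-6))*(-72 + 0*(-5)) = 144*(-72 + 0) = 144*(-72) = -10368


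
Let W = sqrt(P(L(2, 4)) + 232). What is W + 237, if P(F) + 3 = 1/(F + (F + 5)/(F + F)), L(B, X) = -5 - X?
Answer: 237 + sqrt(1428478)/79 ≈ 252.13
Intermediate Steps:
P(F) = -3 + 1/(F + (5 + F)/(2*F)) (P(F) = -3 + 1/(F + (F + 5)/(F + F)) = -3 + 1/(F + (5 + F)/((2*F))) = -3 + 1/(F + (5 + F)*(1/(2*F))) = -3 + 1/(F + (5 + F)/(2*F)))
W = sqrt(1428478)/79 (W = sqrt((-15 - (-5 - 1*4) - 6*(-5 - 1*4)**2)/(5 + (-5 - 1*4) + 2*(-5 - 1*4)**2) + 232) = sqrt((-15 - (-5 - 4) - 6*(-5 - 4)**2)/(5 + (-5 - 4) + 2*(-5 - 4)**2) + 232) = sqrt((-15 - 1*(-9) - 6*(-9)**2)/(5 - 9 + 2*(-9)**2) + 232) = sqrt((-15 + 9 - 6*81)/(5 - 9 + 2*81) + 232) = sqrt((-15 + 9 - 486)/(5 - 9 + 162) + 232) = sqrt(-492/158 + 232) = sqrt((1/158)*(-492) + 232) = sqrt(-246/79 + 232) = sqrt(18082/79) = sqrt(1428478)/79 ≈ 15.129)
W + 237 = sqrt(1428478)/79 + 237 = 237 + sqrt(1428478)/79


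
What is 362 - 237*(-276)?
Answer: 65774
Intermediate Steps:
362 - 237*(-276) = 362 + 65412 = 65774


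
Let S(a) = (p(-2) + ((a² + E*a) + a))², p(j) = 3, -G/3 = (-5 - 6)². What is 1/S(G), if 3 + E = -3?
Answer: 1/17845486569 ≈ 5.6037e-11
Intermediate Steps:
E = -6 (E = -3 - 3 = -6)
G = -363 (G = -3*(-5 - 6)² = -3*(-11)² = -3*121 = -363)
S(a) = (3 + a² - 5*a)² (S(a) = (3 + ((a² - 6*a) + a))² = (3 + (a² - 5*a))² = (3 + a² - 5*a)²)
1/S(G) = 1/((3 + (-363)² - 5*(-363))²) = 1/((3 + 131769 + 1815)²) = 1/(133587²) = 1/17845486569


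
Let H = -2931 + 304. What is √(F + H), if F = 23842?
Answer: √21215 ≈ 145.65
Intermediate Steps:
H = -2627
√(F + H) = √(23842 - 2627) = √21215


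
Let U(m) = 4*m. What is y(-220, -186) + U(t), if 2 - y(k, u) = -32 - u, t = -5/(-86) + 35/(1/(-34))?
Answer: -211206/43 ≈ -4911.8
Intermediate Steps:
t = -102335/86 (t = -5*(-1/86) + 35/(-1/34) = 5/86 + 35*(-34) = 5/86 - 1190 = -102335/86 ≈ -1189.9)
y(k, u) = 34 + u (y(k, u) = 2 - (-32 - u) = 2 + (32 + u) = 34 + u)
y(-220, -186) + U(t) = (34 - 186) + 4*(-102335/86) = -152 - 204670/43 = -211206/43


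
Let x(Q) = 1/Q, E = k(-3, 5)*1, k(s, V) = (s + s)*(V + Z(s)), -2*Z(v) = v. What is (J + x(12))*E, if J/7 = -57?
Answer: 62231/4 ≈ 15558.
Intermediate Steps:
J = -399 (J = 7*(-57) = -399)
Z(v) = -v/2
k(s, V) = 2*s*(V - s/2) (k(s, V) = (s + s)*(V - s/2) = (2*s)*(V - s/2) = 2*s*(V - s/2))
E = -39 (E = -3*(-1*(-3) + 2*5)*1 = -3*(3 + 10)*1 = -3*13*1 = -39*1 = -39)
(J + x(12))*E = (-399 + 1/12)*(-39) = -4787/12*(-39) = 62231/4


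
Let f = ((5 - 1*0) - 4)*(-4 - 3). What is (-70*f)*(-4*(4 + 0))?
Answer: -7840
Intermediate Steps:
f = -7 (f = ((5 + 0) - 4)*(-7) = (5 - 4)*(-7) = 1*(-7) = -7)
(-70*f)*(-4*(4 + 0)) = (-70*(-7))*(-4*(4 + 0)) = 490*(-4*4) = 490*(-16) = -7840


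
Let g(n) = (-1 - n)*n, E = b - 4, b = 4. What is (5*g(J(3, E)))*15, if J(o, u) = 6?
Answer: -3150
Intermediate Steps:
E = 0 (E = 4 - 4 = 0)
g(n) = n*(-1 - n)
(5*g(J(3, E)))*15 = (5*(-1*6*(1 + 6)))*15 = (5*(-1*6*7))*15 = (5*(-42))*15 = -210*15 = -3150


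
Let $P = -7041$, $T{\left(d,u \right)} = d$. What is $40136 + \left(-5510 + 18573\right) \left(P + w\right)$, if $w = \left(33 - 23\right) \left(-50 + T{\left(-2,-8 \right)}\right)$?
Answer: $-98729207$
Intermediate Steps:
$w = -520$ ($w = \left(33 - 23\right) \left(-50 - 2\right) = 10 \left(-52\right) = -520$)
$40136 + \left(-5510 + 18573\right) \left(P + w\right) = 40136 + \left(-5510 + 18573\right) \left(-7041 - 520\right) = 40136 + 13063 \left(-7561\right) = 40136 - 98769343 = -98729207$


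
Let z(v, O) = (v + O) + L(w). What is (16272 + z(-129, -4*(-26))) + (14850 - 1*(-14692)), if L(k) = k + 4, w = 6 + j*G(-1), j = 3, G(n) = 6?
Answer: 45817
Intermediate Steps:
w = 24 (w = 6 + 3*6 = 6 + 18 = 24)
L(k) = 4 + k
z(v, O) = 28 + O + v (z(v, O) = (v + O) + (4 + 24) = (O + v) + 28 = 28 + O + v)
(16272 + z(-129, -4*(-26))) + (14850 - 1*(-14692)) = (16272 + (28 - 4*(-26) - 129)) + (14850 - 1*(-14692)) = (16272 + (28 + 104 - 129)) + (14850 + 14692) = (16272 + 3) + 29542 = 16275 + 29542 = 45817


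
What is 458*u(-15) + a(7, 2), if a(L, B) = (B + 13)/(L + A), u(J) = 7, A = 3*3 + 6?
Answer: 70547/22 ≈ 3206.7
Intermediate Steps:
A = 15 (A = 9 + 6 = 15)
a(L, B) = (13 + B)/(15 + L) (a(L, B) = (B + 13)/(L + 15) = (13 + B)/(15 + L))
458*u(-15) + a(7, 2) = 458*7 + (13 + 2)/(15 + 7) = 3206 + 15/22 = 70547/22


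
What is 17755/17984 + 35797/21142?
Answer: 509574729/190108864 ≈ 2.6804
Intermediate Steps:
17755/17984 + 35797/21142 = 509574729/190108864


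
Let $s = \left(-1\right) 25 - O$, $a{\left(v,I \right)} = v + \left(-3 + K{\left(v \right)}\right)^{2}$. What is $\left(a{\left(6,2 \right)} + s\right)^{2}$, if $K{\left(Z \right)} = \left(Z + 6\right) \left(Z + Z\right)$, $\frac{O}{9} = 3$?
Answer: $393427225$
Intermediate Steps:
$O = 27$ ($O = 9 \cdot 3 = 27$)
$K{\left(Z \right)} = 2 Z \left(6 + Z\right)$ ($K{\left(Z \right)} = \left(6 + Z\right) 2 Z = 2 Z \left(6 + Z\right)$)
$a{\left(v,I \right)} = v + \left(-3 + 2 v \left(6 + v\right)\right)^{2}$
$s = -52$ ($s = \left(-1\right) 25 - 27 = -25 - 27 = -52$)
$\left(a{\left(6,2 \right)} + s\right)^{2} = \left(\left(6 + \left(-3 + 2 \cdot 6 \left(6 + 6\right)\right)^{2}\right) - 52\right)^{2} = \left(\left(6 + \left(-3 + 2 \cdot 6 \cdot 12\right)^{2}\right) - 52\right)^{2} = \left(\left(6 + \left(-3 + 144\right)^{2}\right) - 52\right)^{2} = \left(\left(6 + 141^{2}\right) - 52\right)^{2} = \left(\left(6 + 19881\right) - 52\right)^{2} = \left(19887 - 52\right)^{2} = 19835^{2} = 393427225$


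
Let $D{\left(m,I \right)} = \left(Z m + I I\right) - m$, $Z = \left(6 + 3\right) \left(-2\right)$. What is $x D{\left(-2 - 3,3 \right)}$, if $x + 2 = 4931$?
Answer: $512616$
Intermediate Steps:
$Z = -18$ ($Z = 9 \left(-2\right) = -18$)
$D{\left(m,I \right)} = I^{2} - 19 m$ ($D{\left(m,I \right)} = \left(- 18 m + I I\right) - m = \left(- 18 m + I^{2}\right) - m = \left(I^{2} - 18 m\right) - m = I^{2} - 19 m$)
$x = 4929$ ($x = -2 + 4931 = 4929$)
$x D{\left(-2 - 3,3 \right)} = 4929 \left(3^{2} - 19 \left(-2 - 3\right)\right) = 4929 \left(9 - -95\right) = 4929 \left(9 + 95\right) = 4929 \cdot 104 = 512616$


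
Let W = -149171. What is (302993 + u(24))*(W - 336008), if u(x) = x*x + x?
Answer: -147296948147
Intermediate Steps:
u(x) = x + x² (u(x) = x² + x = x + x²)
(302993 + u(24))*(W - 336008) = (302993 + 24*(1 + 24))*(-149171 - 336008) = (302993 + 24*25)*(-485179) = (302993 + 600)*(-485179) = 303593*(-485179) = -147296948147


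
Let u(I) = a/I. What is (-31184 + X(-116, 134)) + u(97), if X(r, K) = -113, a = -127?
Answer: -3035936/97 ≈ -31298.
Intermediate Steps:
u(I) = -127/I
(-31184 + X(-116, 134)) + u(97) = (-31184 - 113) - 127/97 = -31297 - 127*1/97 = -31297 - 127/97 = -3035936/97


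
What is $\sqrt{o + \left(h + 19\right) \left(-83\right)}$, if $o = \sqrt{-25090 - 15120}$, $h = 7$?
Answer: $\sqrt{-2158 + i \sqrt{40210}} \approx 2.156 + 46.504 i$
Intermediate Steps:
$o = i \sqrt{40210}$ ($o = \sqrt{-40210} = i \sqrt{40210} \approx 200.52 i$)
$\sqrt{o + \left(h + 19\right) \left(-83\right)} = \sqrt{i \sqrt{40210} + \left(7 + 19\right) \left(-83\right)} = \sqrt{i \sqrt{40210} + 26 \left(-83\right)} = \sqrt{i \sqrt{40210} - 2158} = \sqrt{-2158 + i \sqrt{40210}}$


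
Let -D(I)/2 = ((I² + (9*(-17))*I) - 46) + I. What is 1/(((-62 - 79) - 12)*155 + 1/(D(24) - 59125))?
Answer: -52889/1254262636 ≈ -4.2167e-5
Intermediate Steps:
D(I) = 92 - 2*I² + 304*I (D(I) = -2*(((I² + (9*(-17))*I) - 46) + I) = -2*(((I² - 153*I) - 46) + I) = -2*((-46 + I² - 153*I) + I) = -2*(-46 + I² - 152*I) = 92 - 2*I² + 304*I)
1/(((-62 - 79) - 12)*155 + 1/(D(24) - 59125)) = 1/(((-62 - 79) - 12)*155 + 1/((92 - 2*24² + 304*24) - 59125)) = 1/((-141 - 12)*155 + 1/((92 - 2*576 + 7296) - 59125)) = 1/(-153*155 + 1/((92 - 1152 + 7296) - 59125)) = 1/(-23715 + 1/(6236 - 59125)) = 1/(-23715 + 1/(-52889)) = 1/(-23715 - 1/52889) = 1/(-1254262636/52889) = -52889/1254262636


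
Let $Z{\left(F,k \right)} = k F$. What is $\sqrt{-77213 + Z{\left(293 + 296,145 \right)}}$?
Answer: $64 \sqrt{2} \approx 90.51$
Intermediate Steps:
$Z{\left(F,k \right)} = F k$
$\sqrt{-77213 + Z{\left(293 + 296,145 \right)}} = \sqrt{-77213 + \left(293 + 296\right) 145} = \sqrt{-77213 + 589 \cdot 145} = \sqrt{-77213 + 85405} = \sqrt{8192} = 64 \sqrt{2}$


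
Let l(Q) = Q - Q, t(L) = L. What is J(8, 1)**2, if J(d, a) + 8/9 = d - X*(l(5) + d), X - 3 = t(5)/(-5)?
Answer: 6400/81 ≈ 79.012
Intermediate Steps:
l(Q) = 0
X = 2 (X = 3 + 5/(-5) = 3 + 5*(-1/5) = 3 - 1 = 2)
J(d, a) = -8/9 - d (J(d, a) = -8/9 + (d - 2*(0 + d)) = -8/9 + (d - 2*d) = -8/9 - d)
J(8, 1)**2 = (-8/9 - 1*8)**2 = (-8/9 - 8)**2 = (-80/9)**2 = 6400/81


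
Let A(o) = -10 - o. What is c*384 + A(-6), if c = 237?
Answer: 91004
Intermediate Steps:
c*384 + A(-6) = 237*384 + (-10 - 1*(-6)) = 91008 + (-10 + 6) = 91008 - 4 = 91004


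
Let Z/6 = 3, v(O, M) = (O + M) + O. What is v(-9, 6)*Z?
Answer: -216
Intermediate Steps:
v(O, M) = M + 2*O (v(O, M) = (M + O) + O = M + 2*O)
Z = 18 (Z = 6*3 = 18)
v(-9, 6)*Z = (6 + 2*(-9))*18 = (6 - 18)*18 = -12*18 = -216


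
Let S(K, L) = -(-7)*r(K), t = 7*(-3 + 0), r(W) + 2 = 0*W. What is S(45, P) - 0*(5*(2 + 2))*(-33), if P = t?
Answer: -14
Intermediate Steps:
r(W) = -2 (r(W) = -2 + 0*W = -2 + 0 = -2)
t = -21 (t = 7*(-3) = -21)
P = -21
S(K, L) = -14 (S(K, L) = -(-7)*(-2) = -7*2 = -14)
S(45, P) - 0*(5*(2 + 2))*(-33) = -14 - 0*(5*(2 + 2))*(-33) = -14 - 0*(5*4)*(-33) = -14 - 0*20*(-33) = -14 - 0*(-33) = -14 - 1*0 = -14 + 0 = -14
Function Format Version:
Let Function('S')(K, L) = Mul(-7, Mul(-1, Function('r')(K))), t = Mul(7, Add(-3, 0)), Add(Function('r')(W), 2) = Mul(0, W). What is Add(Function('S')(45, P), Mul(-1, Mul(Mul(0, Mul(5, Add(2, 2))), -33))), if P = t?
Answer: -14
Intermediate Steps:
Function('r')(W) = -2 (Function('r')(W) = Add(-2, Mul(0, W)) = Add(-2, 0) = -2)
t = -21 (t = Mul(7, -3) = -21)
P = -21
Function('S')(K, L) = -14 (Function('S')(K, L) = Mul(-7, Mul(-1, -2)) = Mul(-7, 2) = -14)
Add(Function('S')(45, P), Mul(-1, Mul(Mul(0, Mul(5, Add(2, 2))), -33))) = Add(-14, Mul(-1, Mul(Mul(0, Mul(5, Add(2, 2))), -33))) = Add(-14, Mul(-1, Mul(Mul(0, Mul(5, 4)), -33))) = Add(-14, Mul(-1, Mul(Mul(0, 20), -33))) = Add(-14, Mul(-1, Mul(0, -33))) = Add(-14, Mul(-1, 0)) = Add(-14, 0) = -14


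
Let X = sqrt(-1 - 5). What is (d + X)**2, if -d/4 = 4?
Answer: (16 - I*sqrt(6))**2 ≈ 250.0 - 78.384*I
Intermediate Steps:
d = -16 (d = -4*4 = -16)
X = I*sqrt(6) (X = sqrt(-6) = I*sqrt(6) ≈ 2.4495*I)
(d + X)**2 = (-16 + I*sqrt(6))**2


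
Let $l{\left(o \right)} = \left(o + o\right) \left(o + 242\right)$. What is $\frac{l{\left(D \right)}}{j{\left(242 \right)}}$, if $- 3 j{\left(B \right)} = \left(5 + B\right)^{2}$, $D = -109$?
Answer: $\frac{4578}{3211} \approx 1.4257$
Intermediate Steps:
$l{\left(o \right)} = 2 o \left(242 + o\right)$
$j{\left(B \right)} = - \frac{\left(5 + B\right)^{2}}{3}$
$\frac{l{\left(D \right)}}{j{\left(242 \right)}} = \frac{2 \left(-109\right) \left(242 - 109\right)}{\left(- \frac{1}{3}\right) \left(5 + 242\right)^{2}} = \frac{2 \left(-109\right) 133}{\left(- \frac{1}{3}\right) 247^{2}} = - \frac{28994}{\left(- \frac{1}{3}\right) 61009} = - \frac{28994}{- \frac{61009}{3}} = \left(-28994\right) \left(- \frac{3}{61009}\right) = \frac{4578}{3211}$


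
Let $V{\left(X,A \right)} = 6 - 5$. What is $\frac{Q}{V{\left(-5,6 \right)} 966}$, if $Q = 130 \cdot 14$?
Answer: $\frac{130}{69} \approx 1.8841$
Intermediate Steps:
$V{\left(X,A \right)} = 1$ ($V{\left(X,A \right)} = 6 - 5 = 1$)
$Q = 1820$
$\frac{Q}{V{\left(-5,6 \right)} 966} = \frac{1820}{1 \cdot 966} = \frac{1820}{966} = 1820 \cdot \frac{1}{966} = \frac{130}{69}$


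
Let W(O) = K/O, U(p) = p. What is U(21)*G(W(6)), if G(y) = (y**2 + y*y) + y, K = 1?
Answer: 14/3 ≈ 4.6667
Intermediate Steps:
W(O) = 1/O
G(y) = y + 2*y**2 (G(y) = (y**2 + y**2) + y = 2*y**2 + y = y + 2*y**2)
U(21)*G(W(6)) = 21*((1 + 2/6)/6) = 21*((1 + 2*(1/6))/6) = 21*((1 + 1/3)/6) = 21*((1/6)*(4/3)) = 21*(2/9) = 14/3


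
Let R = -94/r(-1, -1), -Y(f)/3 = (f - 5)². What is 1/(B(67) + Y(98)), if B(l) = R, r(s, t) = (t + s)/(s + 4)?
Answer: -1/25806 ≈ -3.8751e-5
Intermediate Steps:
r(s, t) = (s + t)/(4 + s)
Y(f) = -3*(-5 + f)² (Y(f) = -3*(f - 5)² = -3*(-5 + f)²)
R = 141 (R = -94*(4 - 1)/(-1 - 1) = -94/(-2/3) = -94/((⅓)*(-2)) = -94/(-⅔) = -94*(-3/2) = 141)
B(l) = 141
1/(B(67) + Y(98)) = 1/(141 - 3*(-5 + 98)²) = 1/(141 - 3*93²) = 1/(141 - 3*8649) = 1/(141 - 25947) = 1/(-25806) = -1/25806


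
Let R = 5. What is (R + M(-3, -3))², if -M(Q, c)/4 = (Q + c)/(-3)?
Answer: 9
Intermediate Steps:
M(Q, c) = 4*Q/3 + 4*c/3 (M(Q, c) = -4*(Q + c)/(-3) = -4*(Q + c)*(-1)/3 = -4*(-Q/3 - c/3) = 4*Q/3 + 4*c/3)
(R + M(-3, -3))² = (5 + ((4/3)*(-3) + (4/3)*(-3)))² = (5 + (-4 - 4))² = (5 - 8)² = (-3)² = 9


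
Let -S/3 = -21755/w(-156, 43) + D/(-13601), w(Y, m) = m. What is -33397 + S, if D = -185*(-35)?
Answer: -2663356733/83549 ≈ -31878.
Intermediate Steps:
D = 6475
S = 126929220/83549 (S = -3*(-21755/43 + 6475/(-13601)) = -3*(-21755*1/43 + 6475*(-1/13601)) = -3*(-21755/43 - 925/1943) = -3*(-42309740/83549) = 126929220/83549 ≈ 1519.2)
-33397 + S = -33397 + 126929220/83549 = -2663356733/83549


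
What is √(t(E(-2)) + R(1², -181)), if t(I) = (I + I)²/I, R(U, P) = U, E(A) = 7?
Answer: √29 ≈ 5.3852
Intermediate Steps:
t(I) = 4*I (t(I) = (2*I)²/I = (4*I²)/I = 4*I)
√(t(E(-2)) + R(1², -181)) = √(4*7 + 1²) = √(28 + 1) = √29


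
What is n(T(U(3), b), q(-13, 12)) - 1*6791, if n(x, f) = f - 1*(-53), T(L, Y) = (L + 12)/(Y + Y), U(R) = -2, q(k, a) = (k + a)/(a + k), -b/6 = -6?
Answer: -6737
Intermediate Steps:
b = 36 (b = -6*(-6) = 36)
q(k, a) = 1 (q(k, a) = (a + k)/(a + k) = 1)
T(L, Y) = (12 + L)/(2*Y) (T(L, Y) = (12 + L)/((2*Y)) = (12 + L)*(1/(2*Y)) = (12 + L)/(2*Y))
n(x, f) = 53 + f (n(x, f) = f + 53 = 53 + f)
n(T(U(3), b), q(-13, 12)) - 1*6791 = (53 + 1) - 1*6791 = 54 - 6791 = -6737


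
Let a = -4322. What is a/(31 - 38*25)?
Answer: 4322/919 ≈ 4.7029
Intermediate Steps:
a/(31 - 38*25) = -4322/(31 - 38*25) = -4322/(31 - 950) = -4322/(-919) = -4322*(-1/919) = 4322/919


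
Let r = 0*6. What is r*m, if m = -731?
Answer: 0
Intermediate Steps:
r = 0
r*m = 0*(-731) = 0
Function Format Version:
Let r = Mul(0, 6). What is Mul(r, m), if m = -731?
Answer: 0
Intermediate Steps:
r = 0
Mul(r, m) = Mul(0, -731) = 0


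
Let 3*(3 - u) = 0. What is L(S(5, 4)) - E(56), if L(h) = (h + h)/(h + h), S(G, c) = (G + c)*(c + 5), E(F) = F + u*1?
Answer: -58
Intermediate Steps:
u = 3 (u = 3 - 1/3*0 = 3 + 0 = 3)
E(F) = 3 + F (E(F) = F + 3*1 = F + 3 = 3 + F)
S(G, c) = (5 + c)*(G + c) (S(G, c) = (G + c)*(5 + c) = (5 + c)*(G + c))
L(h) = 1 (L(h) = (2*h)/((2*h)) = (2*h)*(1/(2*h)) = 1)
L(S(5, 4)) - E(56) = 1 - (3 + 56) = 1 - 1*59 = 1 - 59 = -58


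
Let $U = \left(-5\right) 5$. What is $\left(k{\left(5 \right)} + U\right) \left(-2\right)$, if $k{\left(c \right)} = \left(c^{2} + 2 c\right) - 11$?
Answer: $2$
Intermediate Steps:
$k{\left(c \right)} = -11 + c^{2} + 2 c$
$U = -25$
$\left(k{\left(5 \right)} + U\right) \left(-2\right) = \left(\left(-11 + 5^{2} + 2 \cdot 5\right) - 25\right) \left(-2\right) = \left(\left(-11 + 25 + 10\right) - 25\right) \left(-2\right) = \left(24 - 25\right) \left(-2\right) = \left(-1\right) \left(-2\right) = 2$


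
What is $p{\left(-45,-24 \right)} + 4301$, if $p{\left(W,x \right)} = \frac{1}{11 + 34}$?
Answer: $\frac{193546}{45} \approx 4301.0$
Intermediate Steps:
$p{\left(W,x \right)} = \frac{1}{45}$
$p{\left(-45,-24 \right)} + 4301 = \frac{1}{45} + 4301 = \frac{193546}{45}$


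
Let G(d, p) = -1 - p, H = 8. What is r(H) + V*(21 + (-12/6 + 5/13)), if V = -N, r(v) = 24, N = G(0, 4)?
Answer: 1572/13 ≈ 120.92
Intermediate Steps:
N = -5 (N = -1 - 1*4 = -1 - 4 = -5)
V = 5 (V = -1*(-5) = 5)
r(H) + V*(21 + (-12/6 + 5/13)) = 24 + 5*(21 + (-12/6 + 5/13)) = 24 + 5*(21 + (-12*⅙ + 5*(1/13))) = 24 + 5*(21 + (-2 + 5/13)) = 24 + 5*(21 - 21/13) = 24 + 5*(252/13) = 24 + 1260/13 = 1572/13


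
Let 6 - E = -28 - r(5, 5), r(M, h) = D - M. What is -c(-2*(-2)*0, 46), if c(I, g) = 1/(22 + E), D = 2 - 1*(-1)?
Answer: -1/54 ≈ -0.018519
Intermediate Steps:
D = 3 (D = 2 + 1 = 3)
r(M, h) = 3 - M
E = 32 (E = 6 - (-28 - (3 - 1*5)) = 6 - (-28 - (3 - 5)) = 6 - (-28 - 1*(-2)) = 6 - (-28 + 2) = 6 - 1*(-26) = 6 + 26 = 32)
c(I, g) = 1/54 (c(I, g) = 1/(22 + 32) = 1/54)
-c(-2*(-2)*0, 46) = -1*1/54 = -1/54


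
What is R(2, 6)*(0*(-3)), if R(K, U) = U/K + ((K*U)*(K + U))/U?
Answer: 0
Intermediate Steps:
R(K, U) = K*(K + U) + U/K (R(K, U) = U/K + (K*U*(K + U))/U = U/K + K*(K + U) = K*(K + U) + U/K)
R(2, 6)*(0*(-3)) = ((6 + 2²*(2 + 6))/2)*(0*(-3)) = ((6 + 4*8)/2)*0 = ((6 + 32)/2)*0 = ((½)*38)*0 = 19*0 = 0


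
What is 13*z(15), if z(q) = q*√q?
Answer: 195*√15 ≈ 755.23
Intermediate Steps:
z(q) = q^(3/2)
13*z(15) = 13*15^(3/2) = 13*(15*√15) = 195*√15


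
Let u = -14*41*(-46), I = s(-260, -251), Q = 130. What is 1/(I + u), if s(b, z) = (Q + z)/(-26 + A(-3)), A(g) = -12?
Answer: 38/1003473 ≈ 3.7869e-5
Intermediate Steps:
s(b, z) = -65/19 - z/38 (s(b, z) = (130 + z)/(-26 - 12) = (130 + z)/(-38) = (130 + z)*(-1/38) = -65/19 - z/38)
I = 121/38 (I = -65/19 - 1/38*(-251) = -65/19 + 251/38 = 121/38 ≈ 3.1842)
u = 26404 (u = -574*(-46) = 26404)
1/(I + u) = 1/(121/38 + 26404) = 1/(1003473/38) = 38/1003473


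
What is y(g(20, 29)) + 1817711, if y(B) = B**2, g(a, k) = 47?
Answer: 1819920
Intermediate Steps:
y(g(20, 29)) + 1817711 = 47**2 + 1817711 = 2209 + 1817711 = 1819920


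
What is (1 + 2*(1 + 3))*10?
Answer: 90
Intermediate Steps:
(1 + 2*(1 + 3))*10 = (1 + 2*4)*10 = (1 + 8)*10 = 9*10 = 90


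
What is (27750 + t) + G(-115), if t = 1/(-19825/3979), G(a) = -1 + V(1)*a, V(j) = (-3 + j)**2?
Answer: 541000446/19825 ≈ 27289.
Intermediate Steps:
G(a) = -1 + 4*a (G(a) = -1 + (-3 + 1)**2*a = -1 + (-2)**2*a = -1 + 4*a)
t = -3979/19825 (t = 1/(-19825*1/3979) = 1/(-19825/3979) = -3979/19825 ≈ -0.20071)
(27750 + t) + G(-115) = (27750 - 3979/19825) + (-1 + 4*(-115)) = 550139771/19825 + (-1 - 460) = 550139771/19825 - 461 = 541000446/19825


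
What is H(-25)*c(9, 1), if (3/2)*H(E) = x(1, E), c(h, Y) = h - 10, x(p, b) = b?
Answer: 50/3 ≈ 16.667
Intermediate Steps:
c(h, Y) = -10 + h
H(E) = 2*E/3
H(-25)*c(9, 1) = ((2/3)*(-25))*(-10 + 9) = -50/3*(-1) = 50/3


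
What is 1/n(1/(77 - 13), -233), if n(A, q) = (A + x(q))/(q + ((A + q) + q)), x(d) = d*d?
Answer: -44735/3474497 ≈ -0.012875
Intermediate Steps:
x(d) = d²
n(A, q) = (A + q²)/(A + 3*q) (n(A, q) = (A + q²)/(q + ((A + q) + q)) = (A + q²)/(q + (A + 2*q)) = (A + q²)/(A + 3*q))
1/n(1/(77 - 13), -233) = 1/((1/(77 - 13) + (-233)²)/(1/(77 - 13) + 3*(-233))) = 1/((1/64 + 54289)/(1/64 - 699)) = 1/((3474497/64)/(-44735/64)) = 1/(-64/44735*3474497/64) = 1/(-3474497/44735) = -44735/3474497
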